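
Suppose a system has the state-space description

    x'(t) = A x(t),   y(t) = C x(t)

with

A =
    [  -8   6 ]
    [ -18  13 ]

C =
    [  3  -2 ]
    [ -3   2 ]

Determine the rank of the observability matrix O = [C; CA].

1

CA = [[12, -8], [-12, 8]]
Observability matrix O = [C; CA] = [[3, -2], [-3, 2], [12, -8], [-12, 8]]
Every row of O is a scalar multiple of row 1 = [3, -2] (multipliers 1, -1, 4, -4), so the rows span a one-dimensional space.
O ≠ 0, hence rank(O) = 1.
rank(O) = 1 < n = 2, so the pair (A, C) is not completely observable.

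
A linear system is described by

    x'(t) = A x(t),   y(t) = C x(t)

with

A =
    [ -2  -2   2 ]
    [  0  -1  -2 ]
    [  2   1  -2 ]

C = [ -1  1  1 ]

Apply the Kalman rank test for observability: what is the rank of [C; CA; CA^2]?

CA = [[4, 2, -6]]
CA^2 = [[-20, -16, 16]]
Observability matrix O = [C; CA; CA^2] = [[-1, 1, 1], [4, 2, -6], [-20, -16, 16]]
det(O) = (-1)·(2·16 - (-6)·(-16)) - 1·(4·16 - (-6)·(-20)) + 1·(4·(-16) - 2·(-20)) = (-1)·(-64) - 1·(-56) + 1·(-24) = 96 ≠ 0, so rank(O) = 3.
rank(O) = 3 = n, so the pair (A, C) is completely observable.

3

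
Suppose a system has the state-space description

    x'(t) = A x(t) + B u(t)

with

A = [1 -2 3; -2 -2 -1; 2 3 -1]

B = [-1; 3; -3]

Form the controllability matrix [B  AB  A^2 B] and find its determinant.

AB = [[-16], [-1], [10]]
A^2B = [[16], [24], [-45]]
Controllability matrix C = [B  AB  A^2B] = [[-1, -16, 16], [3, -1, 24], [-3, 10, -45]]
Expanding along the first row, det(C) = (-1)·((-1)·(-45) - 24·10) - (-16)·(3·(-45) - 24·(-3)) + 16·(3·10 - (-1)·(-3)) = (-1)·(-195) - (-16)·(-63) + 16·27 = -381
Since det(C) ≠ 0, rank(C) = 3 and the system is completely controllable.

-381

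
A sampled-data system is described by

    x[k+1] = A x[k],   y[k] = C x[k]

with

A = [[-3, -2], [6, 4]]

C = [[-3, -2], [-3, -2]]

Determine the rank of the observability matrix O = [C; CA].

CA = [[-3, -2], [-3, -2]]
Observability matrix O = [C; CA] = [[-3, -2], [-3, -2], [-3, -2], [-3, -2]]
Every row of O is a scalar multiple of row 1 = [-3, -2] (multipliers 1, 1, 1, 1), so the rows span a one-dimensional space.
O ≠ 0, hence rank(O) = 1.
rank(O) = 1 < n = 2, so the pair (A, C) is not completely observable.

1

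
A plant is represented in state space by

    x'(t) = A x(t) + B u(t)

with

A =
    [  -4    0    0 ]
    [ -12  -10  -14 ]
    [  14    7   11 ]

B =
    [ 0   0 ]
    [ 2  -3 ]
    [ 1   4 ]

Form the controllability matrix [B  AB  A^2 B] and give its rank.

AB = [[0, 0], [-34, -26], [25, 23]]
A^2B = [[0, 0], [-10, -62], [37, 71]]
Controllability matrix C = [B  AB  A^2B] = [[0, 0, 0, 0, 0, 0], [2, -3, -34, -26, -10, -62], [1, 4, 25, 23, 37, 71]]
Row 1 of C is identically zero, so rank(C) ≤ 2.
The 2×2 minor from rows 2, 3, columns 1, 2 is 2·4 - (-3)·1 = 8 - (-3) = 11 ≠ 0, so rank(C) = 2.
rank(C) = 2 < n = 3, so the pair (A, B) is not completely controllable.

2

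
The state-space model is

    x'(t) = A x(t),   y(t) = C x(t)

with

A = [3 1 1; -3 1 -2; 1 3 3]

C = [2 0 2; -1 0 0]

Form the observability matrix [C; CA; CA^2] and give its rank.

CA = [[8, 8, 8], [-3, -1, -1]]
CA^2 = [[8, 40, 16], [-7, -7, -4]]
Observability matrix O = [C; CA; CA^2] = [[2, 0, 2], [-1, 0, 0], [8, 8, 8], [-3, -1, -1], [8, 40, 16], [-7, -7, -4]]
Take the 3×3 submatrix of O formed by rows 1, 2, 3: [[2, 0, 2], [-1, 0, 0], [8, 8, 8]]. Its determinant is 2·(0·8 - 0·8) - 0·((-1)·8 - 0·8) + 2·((-1)·8 - 0·8) = 2·0 - 0·(-8) + 2·(-8) = -16 ≠ 0.
So rank(O) ≥ 3; since O has 3 columns, rank(O) = 3.
rank(O) = 3 = n, so the pair (A, C) is completely observable.

3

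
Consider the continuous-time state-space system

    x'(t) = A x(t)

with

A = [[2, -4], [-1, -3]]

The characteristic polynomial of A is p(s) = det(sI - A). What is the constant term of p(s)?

For a 2×2 matrix, det(sI - A) = s^2 - (tr A)s + det A.
tr A = -1, det A = -10.
So p(s) = s^2 + s - 10.
The constant term is -10.

-10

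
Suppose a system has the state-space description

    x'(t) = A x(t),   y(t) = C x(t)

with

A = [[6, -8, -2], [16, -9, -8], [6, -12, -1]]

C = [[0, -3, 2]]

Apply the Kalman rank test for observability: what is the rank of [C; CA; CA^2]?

2

CA = [[-36, 3, 22]]
CA^2 = [[-36, -3, 26]]
Observability matrix O = [C; CA; CA^2] = [[0, -3, 2], [-36, 3, 22], [-36, -3, 26]]
The columns c1, c2, c3 of O are linearly dependent: 2·c1 + 2·c2 + 3·c3 = 0 (check each entry), so rank(O) ≤ 2.
The 2×2 minor from rows 1, 2, columns 1, 2 is 0·3 - (-3)·(-36) = 0 - 108 = -108 ≠ 0, so rank(O) = 2.
rank(O) = 2 < n = 3, so the pair (A, C) is not completely observable.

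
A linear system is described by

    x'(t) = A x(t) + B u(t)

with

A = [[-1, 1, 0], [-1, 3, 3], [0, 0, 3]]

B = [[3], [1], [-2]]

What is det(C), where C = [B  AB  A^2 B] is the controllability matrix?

AB = [[-2], [-6], [-6]]
A^2B = [[-4], [-34], [-18]]
Controllability matrix C = [B  AB  A^2B] = [[3, -2, -4], [1, -6, -34], [-2, -6, -18]]
Expanding along the first row, det(C) = 3·((-6)·(-18) - (-34)·(-6)) - (-2)·(1·(-18) - (-34)·(-2)) + (-4)·(1·(-6) - (-6)·(-2)) = 3·(-96) - (-2)·(-86) + (-4)·(-18) = -388
Since det(C) ≠ 0, rank(C) = 3 and the system is completely controllable.

-388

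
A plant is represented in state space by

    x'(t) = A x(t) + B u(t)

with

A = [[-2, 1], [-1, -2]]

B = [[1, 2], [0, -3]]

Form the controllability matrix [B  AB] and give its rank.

2

AB = [[-2, -7], [-1, 4]]
Controllability matrix C = [B  AB] = [[1, 2, -2, -7], [0, -3, -1, 4]]
Take the 2×2 submatrix of C formed by columns 1, 2: [[1, 2], [0, -3]]. Its determinant is 1·(-3) - 2·0 = -3 - 0 = -3 ≠ 0.
So rank(C) ≥ 2; since C has 2 rows, rank(C) = 2.
rank(C) = 2 = n, so the pair (A, B) is completely controllable.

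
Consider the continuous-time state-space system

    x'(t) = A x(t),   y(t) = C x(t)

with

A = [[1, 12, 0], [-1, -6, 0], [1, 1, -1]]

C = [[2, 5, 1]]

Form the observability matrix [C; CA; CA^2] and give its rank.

CA = [[-2, -5, -1]]
CA^2 = [[2, 5, 1]]
Observability matrix O = [C; CA; CA^2] = [[2, 5, 1], [-2, -5, -1], [2, 5, 1]]
Every row of O is a scalar multiple of row 1 = [2, 5, 1] (multipliers 1, -1, 1), so the rows span a one-dimensional space.
O ≠ 0, hence rank(O) = 1.
rank(O) = 1 < n = 3, so the pair (A, C) is not completely observable.

1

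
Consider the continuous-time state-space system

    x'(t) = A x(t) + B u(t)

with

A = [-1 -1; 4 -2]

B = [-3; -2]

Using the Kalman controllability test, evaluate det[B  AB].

34

AB = [[5], [-8]]
Controllability matrix C = [B  AB] = [[-3, 5], [-2, -8]]
det(C) = (-3)·(-8) - 5·(-2) = 24 - (-10) = 34
Since det(C) ≠ 0, rank(C) = 2 and the system is completely controllable.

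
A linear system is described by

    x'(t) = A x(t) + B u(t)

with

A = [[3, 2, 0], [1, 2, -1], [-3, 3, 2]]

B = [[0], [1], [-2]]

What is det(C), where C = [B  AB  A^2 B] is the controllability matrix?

AB = [[2], [4], [-1]]
A^2B = [[14], [11], [4]]
Controllability matrix C = [B  AB  A^2B] = [[0, 2, 14], [1, 4, 11], [-2, -1, 4]]
Expanding along the first row, det(C) = 0·(4·4 - 11·(-1)) - 2·(1·4 - 11·(-2)) + 14·(1·(-1) - 4·(-2)) = 0·27 - 2·26 + 14·7 = 46
Since det(C) ≠ 0, rank(C) = 3 and the system is completely controllable.

46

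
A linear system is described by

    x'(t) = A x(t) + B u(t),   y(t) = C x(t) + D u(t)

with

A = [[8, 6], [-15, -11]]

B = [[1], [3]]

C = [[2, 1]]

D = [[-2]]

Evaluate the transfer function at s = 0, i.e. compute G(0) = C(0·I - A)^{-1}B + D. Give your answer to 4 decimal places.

G(0) = C(-A)^{-1}B + D = -C A^{-1} B + D.
det A = 2, so A^{-1} = (1/2)·adj(A) = [[-11/2, -3], [15/2, 4]]
A^{-1} B = [-29/2, 39/2]^T
C A^{-1} B = -19/2
G(0) = D - C A^{-1} B = -2 - (-19/2) = 15/2 ≈ 7.5000

7.5000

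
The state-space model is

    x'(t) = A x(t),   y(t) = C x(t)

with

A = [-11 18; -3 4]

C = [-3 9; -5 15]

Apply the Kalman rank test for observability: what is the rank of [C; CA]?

1

CA = [[6, -18], [10, -30]]
Observability matrix O = [C; CA] = [[-3, 9], [-5, 15], [6, -18], [10, -30]]
Every row of O is a scalar multiple of row 1 = [-3, 9] (multipliers 1, 5/3, -2, -10/3), so the rows span a one-dimensional space.
O ≠ 0, hence rank(O) = 1.
rank(O) = 1 < n = 2, so the pair (A, C) is not completely observable.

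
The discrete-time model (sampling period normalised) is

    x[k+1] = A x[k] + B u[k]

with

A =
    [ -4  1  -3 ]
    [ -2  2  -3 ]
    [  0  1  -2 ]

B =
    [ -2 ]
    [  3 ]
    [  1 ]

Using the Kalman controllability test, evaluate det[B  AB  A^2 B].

-128

AB = [[8], [7], [1]]
A^2B = [[-28], [-5], [5]]
Controllability matrix C = [B  AB  A^2B] = [[-2, 8, -28], [3, 7, -5], [1, 1, 5]]
Expanding along the first row, det(C) = (-2)·(7·5 - (-5)·1) - 8·(3·5 - (-5)·1) + (-28)·(3·1 - 7·1) = (-2)·40 - 8·20 + (-28)·(-4) = -128
Since det(C) ≠ 0, rank(C) = 3 and the system is completely controllable.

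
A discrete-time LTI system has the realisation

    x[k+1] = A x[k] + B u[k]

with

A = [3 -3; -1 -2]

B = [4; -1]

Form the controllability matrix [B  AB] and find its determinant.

AB = [[15], [-2]]
Controllability matrix C = [B  AB] = [[4, 15], [-1, -2]]
det(C) = 4·(-2) - 15·(-1) = -8 - (-15) = 7
Since det(C) ≠ 0, rank(C) = 2 and the system is completely controllable.

7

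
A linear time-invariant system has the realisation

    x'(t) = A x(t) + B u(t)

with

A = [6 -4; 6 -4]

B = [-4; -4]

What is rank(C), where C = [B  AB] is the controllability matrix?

AB = [[-8], [-8]]
Controllability matrix C = [B  AB] = [[-4, -8], [-4, -8]]
Every column of C is a scalar multiple of column 1 = [-4, -4] (multipliers 1, 2), so the columns span a one-dimensional space.
C ≠ 0, hence rank(C) = 1.
rank(C) = 1 < n = 2, so the pair (A, B) is not completely controllable.

1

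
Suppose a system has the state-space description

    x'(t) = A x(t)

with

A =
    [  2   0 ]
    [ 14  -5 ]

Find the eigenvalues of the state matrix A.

det(sI - A) = s^2 - (tr A)s + det A, with tr A = 2 + (-5) = -3 and det A = 2·(-5) - 0·14 = -10 - 0 = -10.
So p(s) = det(sI - A) = s^2 + 3s - 10.
Factor s^2 + 3s - 10: two numbers with sum -3 and product -10 are 2 and -5, so s^2 + 3s - 10 = (s - 2)(s + 5).
Hence p(s) = (s - 2) (s + 5), with roots -5, 2.
At least one eigenvalue has non-negative real part, so the system is not asymptotically stable.

-5, 2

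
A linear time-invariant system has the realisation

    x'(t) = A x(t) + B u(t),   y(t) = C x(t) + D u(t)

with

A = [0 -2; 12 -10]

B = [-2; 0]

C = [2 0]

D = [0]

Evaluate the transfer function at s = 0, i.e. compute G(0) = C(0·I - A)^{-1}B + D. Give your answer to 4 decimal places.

G(0) = C(-A)^{-1}B + D = -C A^{-1} B + D.
det A = 24, so A^{-1} = (1/24)·adj(A) = [[-5/12, 1/12], [-1/2, 0]]
A^{-1} B = [5/6, 1]^T
C A^{-1} B = 5/3
G(0) = D - C A^{-1} B = 0 - (5/3) = -5/3 ≈ -1.6667

-1.6667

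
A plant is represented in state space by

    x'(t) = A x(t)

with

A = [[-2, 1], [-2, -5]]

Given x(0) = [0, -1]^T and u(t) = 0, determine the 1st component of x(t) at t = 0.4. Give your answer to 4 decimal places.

-0.0993

det(sI - A) = s^2 - (tr A)s + det A, with tr A = (-2) + (-5) = -7 and det A = (-2)·(-5) - 1·(-2) = 10 - (-2) = 12.
So p(s) = det(sI - A) = s^2 + 7s + 12.
Factor s^2 + 7s + 12: two numbers with sum -7 and product 12 are -3 and -4, so s^2 + 7s + 12 = (s + 3)(s + 4).
Hence p(s) = (s + 3) (s + 4), with roots -4, -3.
The eigenvalues -4, -3 are distinct and real, so A is diagonalisable and x(t) = e^{At} x(0) = V diag(e^{λ_i t}) V^{-1} x(0), where the columns of V are the eigenvectors.
λ = -4: A - (-4)I = [[2, 1], [-2, -1]]. Row 1 gives 2·v1 + 1·v2 = 0, so take v_1 = [-1, 2]^T.
λ = -3: A - (-3)I = [[1, 1], [-2, -2]]. Row 1 gives 1·v1 + 1·v2 = 0, so take v_2 = [-1, 1]^T.
V = [v_1 v_2] = [[-1, -1], [2, 1]] has det V = 1, so V^{-1} = adj(V)/det V = [[1, 1], [-2, -1]].
Modal coordinates z(0) = V^{-1} x(0): 1·0 + 1·(-1) = -1; (-2)·0 + (-1)·(-1) = 1; so z(0) = [-1, 1]^T.
x_1(t) = Σ_i (v_i)_1 · z_i(0) · e^{λ_i t} (row 1 of V times the modal terms).
x_1(0.4) = (-1)·(-1)·e^{-4·0.4} + (-1)·1·e^{-3·0.4} = 1·0.201897 + (-1)·0.301194 = -0.0993.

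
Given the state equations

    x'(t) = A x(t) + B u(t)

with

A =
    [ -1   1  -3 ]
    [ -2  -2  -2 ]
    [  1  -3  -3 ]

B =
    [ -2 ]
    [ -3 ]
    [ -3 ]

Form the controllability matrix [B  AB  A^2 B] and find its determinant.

64

AB = [[8], [16], [16]]
A^2B = [[-40], [-80], [-88]]
Controllability matrix C = [B  AB  A^2B] = [[-2, 8, -40], [-3, 16, -80], [-3, 16, -88]]
Expanding along the first row, det(C) = (-2)·(16·(-88) - (-80)·16) - 8·((-3)·(-88) - (-80)·(-3)) + (-40)·((-3)·16 - 16·(-3)) = (-2)·(-128) - 8·24 + (-40)·0 = 64
Since det(C) ≠ 0, rank(C) = 3 and the system is completely controllable.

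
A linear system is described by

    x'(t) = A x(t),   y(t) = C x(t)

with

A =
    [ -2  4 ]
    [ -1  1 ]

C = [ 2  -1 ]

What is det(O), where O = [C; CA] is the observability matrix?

11

CA = [[-3, 7]]
Observability matrix O = [C; CA] = [[2, -1], [-3, 7]]
det(O) = 2·7 - (-1)·(-3) = 14 - 3 = 11
Since det(O) ≠ 0, rank(O) = 2 and the system is completely observable.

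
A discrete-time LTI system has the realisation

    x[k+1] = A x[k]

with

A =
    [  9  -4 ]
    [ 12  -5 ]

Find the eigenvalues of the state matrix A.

det(zI - A) = z^2 - (tr A)z + det A, with tr A = 9 + (-5) = 4 and det A = 9·(-5) - (-4)·12 = -45 - (-48) = 3.
So p(z) = det(zI - A) = z^2 - 4z + 3.
Factor z^2 - 4z + 3: two numbers with sum 4 and product 3 are 3 and 1, so z^2 - 4z + 3 = (z - 3)(z - 1).
Hence p(z) = (z - 3) (z - 1), with roots 1, 3.

1, 3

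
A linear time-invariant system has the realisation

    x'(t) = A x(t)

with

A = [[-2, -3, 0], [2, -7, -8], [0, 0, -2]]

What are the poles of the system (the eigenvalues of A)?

-5, -4, -2

det(sI - A) = s^3 - (tr A)s^2 + (M11 + M22 + M33)s - det A, where Mii is the 2×2 principal minor of A obtained by deleting row i and column i.
tr A = (-2) + (-7) + (-2) = -11; M11 = (-7)·(-2) - (-8)·0 = 14 - 0 = 14; M22 = (-2)·(-2) - 0·0 = 4 - 0 = 4; M33 = (-2)·(-7) - (-3)·2 = 14 - (-6) = 20; sum of minors = 38.
det A = (-2)·((-7)·(-2) - (-8)·0) - (-3)·(2·(-2) - (-8)·0) + 0·(2·0 - (-7)·0) = (-2)·14 - (-3)·(-4) + 0·0 = -40.
So p(s) = det(sI - A) = s^3 + 11s^2 + 38s + 40.
Rational-root test: any integer root divides 40. Testing small divisors, s = -2 works: p(-2) = -8 + 44 + (-76) + 40 = 0, so (s + 2) is a factor.
Dividing, p(s) = (s + 2)(s^2 + 9s + 20).
Factor s^2 + 9s + 20: two numbers with sum -9 and product 20 are -4 and -5, so s^2 + 9s + 20 = (s + 4)(s + 5).
Hence p(s) = (s + 2) (s + 4) (s + 5), with roots -5, -4, -2.
All eigenvalues have negative real part, so the system is asymptotically stable.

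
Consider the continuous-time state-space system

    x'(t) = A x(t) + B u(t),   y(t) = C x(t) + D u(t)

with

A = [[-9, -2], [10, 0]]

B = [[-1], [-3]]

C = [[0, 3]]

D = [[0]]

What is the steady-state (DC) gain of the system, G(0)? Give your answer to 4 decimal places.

-5.5500

G(0) = C(-A)^{-1}B + D = -C A^{-1} B + D.
det A = 20, so A^{-1} = (1/20)·adj(A) = [[0, 1/10], [-1/2, -9/20]]
A^{-1} B = [-3/10, 37/20]^T
C A^{-1} B = 111/20
G(0) = D - C A^{-1} B = 0 - (111/20) = -111/20 ≈ -5.5500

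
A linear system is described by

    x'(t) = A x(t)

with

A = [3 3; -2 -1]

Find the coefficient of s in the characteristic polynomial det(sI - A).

-2

For a 2×2 matrix, det(sI - A) = s^2 - (tr A)s + det A.
tr A = 2, det A = 3.
So p(s) = s^2 - 2s + 3.
The coefficient of s is -2.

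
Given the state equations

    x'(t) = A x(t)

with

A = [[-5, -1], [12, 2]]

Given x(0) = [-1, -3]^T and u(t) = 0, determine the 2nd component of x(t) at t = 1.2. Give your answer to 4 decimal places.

det(sI - A) = s^2 - (tr A)s + det A, with tr A = (-5) + 2 = -3 and det A = (-5)·2 - (-1)·12 = -10 - (-12) = 2.
So p(s) = det(sI - A) = s^2 + 3s + 2.
Factor s^2 + 3s + 2: two numbers with sum -3 and product 2 are -1 and -2, so s^2 + 3s + 2 = (s + 1)(s + 2).
Hence p(s) = (s + 1) (s + 2), with roots -2, -1.
The eigenvalues -2, -1 are distinct and real, so A is diagonalisable and x(t) = e^{At} x(0) = V diag(e^{λ_i t}) V^{-1} x(0), where the columns of V are the eigenvectors.
λ = -2: A - (-2)I = [[-3, -1], [12, 4]]. Row 1 gives (-3)·v1 + (-1)·v2 = 0, so take v_1 = [1, -3]^T.
λ = -1: A - (-1)I = [[-4, -1], [12, 3]]. Row 1 gives (-4)·v1 + (-1)·v2 = 0, so take v_2 = [1, -4]^T.
V = [v_1 v_2] = [[1, 1], [-3, -4]] has det V = -1, so V^{-1} = adj(V)/det V = [[4, 1], [-3, -1]].
Modal coordinates z(0) = V^{-1} x(0): 4·(-1) + 1·(-3) = -7; (-3)·(-1) + (-1)·(-3) = 6; so z(0) = [-7, 6]^T.
x_2(t) = Σ_i (v_i)_2 · z_i(0) · e^{λ_i t} (row 2 of V times the modal terms).
x_2(1.2) = (-3)·(-7)·e^{-2·1.2} + (-4)·6·e^{-1·1.2} = 21·0.090718 + (-24)·0.301194 = -5.3236.

-5.3236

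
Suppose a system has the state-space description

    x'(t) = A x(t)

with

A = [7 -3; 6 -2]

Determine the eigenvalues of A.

1, 4

det(sI - A) = s^2 - (tr A)s + det A, with tr A = 7 + (-2) = 5 and det A = 7·(-2) - (-3)·6 = -14 - (-18) = 4.
So p(s) = det(sI - A) = s^2 - 5s + 4.
Factor s^2 - 5s + 4: two numbers with sum 5 and product 4 are 4 and 1, so s^2 - 5s + 4 = (s - 4)(s - 1).
Hence p(s) = (s - 4) (s - 1), with roots 1, 4.
At least one eigenvalue has non-negative real part, so the system is not asymptotically stable.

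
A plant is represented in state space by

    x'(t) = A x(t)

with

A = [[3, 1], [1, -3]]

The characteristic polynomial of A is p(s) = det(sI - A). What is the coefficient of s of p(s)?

For a 2×2 matrix, det(sI - A) = s^2 - (tr A)s + det A.
tr A = 0, det A = -10.
So p(s) = s^2 - 10.
The coefficient of s is 0.

0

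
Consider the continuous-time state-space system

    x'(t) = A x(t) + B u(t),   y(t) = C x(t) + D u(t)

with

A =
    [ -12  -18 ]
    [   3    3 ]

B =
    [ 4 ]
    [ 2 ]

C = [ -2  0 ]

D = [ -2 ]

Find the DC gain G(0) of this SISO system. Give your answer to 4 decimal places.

3.3333

G(0) = C(-A)^{-1}B + D = -C A^{-1} B + D.
det A = 18, so A^{-1} = (1/18)·adj(A) = [[1/6, 1], [-1/6, -2/3]]
A^{-1} B = [8/3, -2]^T
C A^{-1} B = -16/3
G(0) = D - C A^{-1} B = -2 - (-16/3) = 10/3 ≈ 3.3333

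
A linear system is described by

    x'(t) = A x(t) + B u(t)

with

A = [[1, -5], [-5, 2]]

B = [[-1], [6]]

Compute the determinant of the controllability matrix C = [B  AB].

AB = [[-31], [17]]
Controllability matrix C = [B  AB] = [[-1, -31], [6, 17]]
det(C) = (-1)·17 - (-31)·6 = -17 - (-186) = 169
Since det(C) ≠ 0, rank(C) = 2 and the system is completely controllable.

169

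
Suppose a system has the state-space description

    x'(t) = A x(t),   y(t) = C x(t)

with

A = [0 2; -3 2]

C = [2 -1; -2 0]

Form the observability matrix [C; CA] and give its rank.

CA = [[3, 2], [0, -4]]
Observability matrix O = [C; CA] = [[2, -1], [-2, 0], [3, 2], [0, -4]]
Take the 2×2 submatrix of O formed by rows 1, 2: [[2, -1], [-2, 0]]. Its determinant is 2·0 - (-1)·(-2) = 0 - 2 = -2 ≠ 0.
So rank(O) ≥ 2; since O has 2 columns, rank(O) = 2.
rank(O) = 2 = n, so the pair (A, C) is completely observable.

2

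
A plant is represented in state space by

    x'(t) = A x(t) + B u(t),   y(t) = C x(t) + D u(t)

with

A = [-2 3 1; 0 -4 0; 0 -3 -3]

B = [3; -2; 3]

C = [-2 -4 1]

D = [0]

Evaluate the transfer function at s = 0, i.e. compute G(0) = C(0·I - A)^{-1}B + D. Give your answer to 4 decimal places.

0.5000

G(0) = C(-A)^{-1}B + D = -C A^{-1} B + D.
det A = -24, so A^{-1} = (1/-24)·adj(A) = [[-1/2, -1/4, -1/6], [0, -1/4, 0], [0, 1/4, -1/3]]
A^{-1} B = [-3/2, 1/2, -3/2]^T
C A^{-1} B = -1/2
G(0) = D - C A^{-1} B = 0 - (-1/2) = 1/2 ≈ 0.5000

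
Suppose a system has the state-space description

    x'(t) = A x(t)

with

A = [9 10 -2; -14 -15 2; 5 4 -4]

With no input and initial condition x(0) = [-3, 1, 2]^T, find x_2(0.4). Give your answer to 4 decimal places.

4.2945

det(sI - A) = s^3 - (tr A)s^2 + (M11 + M22 + M33)s - det A, where Mii is the 2×2 principal minor of A obtained by deleting row i and column i.
tr A = 9 + (-15) + (-4) = -10; M11 = (-15)·(-4) - 2·4 = 60 - 8 = 52; M22 = 9·(-4) - (-2)·5 = -36 - (-10) = -26; M33 = 9·(-15) - 10·(-14) = -135 - (-140) = 5; sum of minors = 31.
det A = 9·((-15)·(-4) - 2·4) - 10·((-14)·(-4) - 2·5) + (-2)·((-14)·4 - (-15)·5) = 9·52 - 10·46 + (-2)·19 = -30.
So p(s) = det(sI - A) = s^3 + 10s^2 + 31s + 30.
Rational-root test: any integer root divides 30. Testing small divisors, s = -2 works: p(-2) = -8 + 40 + (-62) + 30 = 0, so (s + 2) is a factor.
Dividing, p(s) = (s + 2)(s^2 + 8s + 15).
Factor s^2 + 8s + 15: two numbers with sum -8 and product 15 are -3 and -5, so s^2 + 8s + 15 = (s + 3)(s + 5).
Hence p(s) = (s + 2) (s + 3) (s + 5), with roots -5, -3, -2.
The eigenvalues -5, -3, -2 are distinct and real, so A is diagonalisable and x(t) = e^{At} x(0) = V diag(e^{λ_i t}) V^{-1} x(0), where the columns of V are the eigenvectors.
λ = -5: A - (-5)I = [[14, 10, -2], [-14, -10, 2], [5, 4, 1]]. v must be orthogonal to every row; (row 1) × (row 3) = [18, -24, 6], so take v_1 = [3, -4, 1]^T.
λ = -3: A - (-3)I = [[12, 10, -2], [-14, -12, 2], [5, 4, -1]]. v must be orthogonal to every row; (row 1) × (row 2) = [-4, 4, -4], so take v_2 = [1, -1, 1]^T.
λ = -2: A - (-2)I = [[11, 10, -2], [-14, -13, 2], [5, 4, -2]]. v must be orthogonal to every row; (row 1) × (row 2) = [-6, 6, -3], so take v_3 = [2, -2, 1]^T.
V = [v_1 v_2 v_3] = [[3, 1, 2], [-4, -1, -2], [1, 1, 1]] has det V = -1, so V^{-1} = adj(V)/det V = [[-1, -1, 0], [-2, -1, 2], [3, 2, -1]].
Modal coordinates z(0) = V^{-1} x(0): (-1)·(-3) + (-1)·1 + 0·2 = 2; (-2)·(-3) + (-1)·1 + 2·2 = 9; 3·(-3) + 2·1 + (-1)·2 = -9; so z(0) = [2, 9, -9]^T.
x_2(t) = Σ_i (v_i)_2 · z_i(0) · e^{λ_i t} (row 2 of V times the modal terms).
x_2(0.4) = (-4)·2·e^{-5·0.4} + (-1)·9·e^{-3·0.4} + (-2)·(-9)·e^{-2·0.4} = (-8)·0.135335 + (-9)·0.301194 + 18·0.449329 = 4.2945.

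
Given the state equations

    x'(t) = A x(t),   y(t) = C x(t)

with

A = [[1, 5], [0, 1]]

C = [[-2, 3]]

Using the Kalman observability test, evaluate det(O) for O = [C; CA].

CA = [[-2, -7]]
Observability matrix O = [C; CA] = [[-2, 3], [-2, -7]]
det(O) = (-2)·(-7) - 3·(-2) = 14 - (-6) = 20
Since det(O) ≠ 0, rank(O) = 2 and the system is completely observable.

20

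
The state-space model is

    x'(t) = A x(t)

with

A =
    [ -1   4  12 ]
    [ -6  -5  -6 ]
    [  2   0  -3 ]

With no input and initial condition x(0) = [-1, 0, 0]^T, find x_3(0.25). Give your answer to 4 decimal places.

det(sI - A) = s^3 - (tr A)s^2 + (M11 + M22 + M33)s - det A, where Mii is the 2×2 principal minor of A obtained by deleting row i and column i.
tr A = (-1) + (-5) + (-3) = -9; M11 = (-5)·(-3) - (-6)·0 = 15 - 0 = 15; M22 = (-1)·(-3) - 12·2 = 3 - 24 = -21; M33 = (-1)·(-5) - 4·(-6) = 5 - (-24) = 29; sum of minors = 23.
det A = (-1)·((-5)·(-3) - (-6)·0) - 4·((-6)·(-3) - (-6)·2) + 12·((-6)·0 - (-5)·2) = (-1)·15 - 4·30 + 12·10 = -15.
So p(s) = det(sI - A) = s^3 + 9s^2 + 23s + 15.
Rational-root test: any integer root divides 15. Testing small divisors, s = -1 works: p(-1) = -1 + 9 + (-23) + 15 = 0, so (s + 1) is a factor.
Dividing, p(s) = (s + 1)(s^2 + 8s + 15).
Factor s^2 + 8s + 15: two numbers with sum -8 and product 15 are -3 and -5, so s^2 + 8s + 15 = (s + 3)(s + 5).
Hence p(s) = (s + 1) (s + 3) (s + 5), with roots -5, -3, -1.
The eigenvalues -5, -3, -1 are distinct and real, so A is diagonalisable and x(t) = e^{At} x(0) = V diag(e^{λ_i t}) V^{-1} x(0), where the columns of V are the eigenvectors.
λ = -5: A - (-5)I = [[4, 4, 12], [-6, 0, -6], [2, 0, 2]]. v must be orthogonal to every row; (row 1) × (row 2) = [-24, -48, 24], so take v_1 = [1, 2, -1]^T.
λ = -3: A - (-3)I = [[2, 4, 12], [-6, -2, -6], [2, 0, 0]]. v must be orthogonal to every row; (row 1) × (row 2) = [0, -60, 20], so take v_2 = [0, -3, 1]^T.
λ = -1: A - (-1)I = [[0, 4, 12], [-6, -4, -6], [2, 0, -2]]. v must be orthogonal to every row; (row 1) × (row 2) = [24, -72, 24], so take v_3 = [1, -3, 1]^T.
V = [v_1 v_2 v_3] = [[1, 0, 1], [2, -3, -3], [-1, 1, 1]] has det V = -1, so V^{-1} = adj(V)/det V = [[0, -1, -3], [-1, -2, -5], [1, 1, 3]].
Modal coordinates z(0) = V^{-1} x(0): 0·(-1) + (-1)·0 + (-3)·0 = 0; (-1)·(-1) + (-2)·0 + (-5)·0 = 1; 1·(-1) + 1·0 + 3·0 = -1; so z(0) = [0, 1, -1]^T.
x_3(t) = Σ_i (v_i)_3 · z_i(0) · e^{λ_i t} (row 3 of V times the modal terms).
x_3(0.25) = (-1)·0·e^{-5·0.25} + 1·1·e^{-3·0.25} + 1·(-1)·e^{-1·0.25} = 0·0.286505 + 1·0.472367 + (-1)·0.778801 = -0.3064.

-0.3064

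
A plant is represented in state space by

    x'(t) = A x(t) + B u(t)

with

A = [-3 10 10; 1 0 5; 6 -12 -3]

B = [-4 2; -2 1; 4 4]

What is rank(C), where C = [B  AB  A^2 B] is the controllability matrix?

AB = [[32, 44], [16, 22], [-12, -12]]
A^2B = [[-56, -32], [-28, -16], [36, 36]]
Controllability matrix C = [B  AB  A^2B] = [[-4, 2, 32, 44, -56, -32], [-2, 1, 16, 22, -28, -16], [4, 4, -12, -12, 36, 36]]
The rows r1, r2, r3 of C are linearly dependent: -r1 + 2·r2 = 0 (check each entry), so rank(C) ≤ 2.
The 2×2 minor from rows 1, 3, columns 1, 2 is (-4)·4 - 2·4 = -16 - 8 = -24 ≠ 0, so rank(C) = 2.
rank(C) = 2 < n = 3, so the pair (A, B) is not completely controllable.

2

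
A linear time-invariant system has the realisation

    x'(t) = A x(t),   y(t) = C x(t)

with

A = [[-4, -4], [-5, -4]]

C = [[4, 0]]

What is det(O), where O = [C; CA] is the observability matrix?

-64

CA = [[-16, -16]]
Observability matrix O = [C; CA] = [[4, 0], [-16, -16]]
det(O) = 4·(-16) - 0·(-16) = -64 - 0 = -64
Since det(O) ≠ 0, rank(O) = 2 and the system is completely observable.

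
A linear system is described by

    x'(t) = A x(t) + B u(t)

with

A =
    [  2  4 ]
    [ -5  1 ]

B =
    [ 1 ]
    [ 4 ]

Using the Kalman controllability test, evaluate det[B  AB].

AB = [[18], [-1]]
Controllability matrix C = [B  AB] = [[1, 18], [4, -1]]
det(C) = 1·(-1) - 18·4 = -1 - 72 = -73
Since det(C) ≠ 0, rank(C) = 2 and the system is completely controllable.

-73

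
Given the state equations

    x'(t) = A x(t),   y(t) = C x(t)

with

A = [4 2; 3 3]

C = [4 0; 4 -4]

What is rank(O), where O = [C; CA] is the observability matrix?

2

CA = [[16, 8], [4, -4]]
Observability matrix O = [C; CA] = [[4, 0], [4, -4], [16, 8], [4, -4]]
Take the 2×2 submatrix of O formed by rows 1, 2: [[4, 0], [4, -4]]. Its determinant is 4·(-4) - 0·4 = -16 - 0 = -16 ≠ 0.
So rank(O) ≥ 2; since O has 2 columns, rank(O) = 2.
rank(O) = 2 = n, so the pair (A, C) is completely observable.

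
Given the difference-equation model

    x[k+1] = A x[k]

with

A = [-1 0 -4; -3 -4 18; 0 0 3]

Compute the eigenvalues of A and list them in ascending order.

-4, -1, 3

det(zI - A) = z^3 - (tr A)z^2 + (M11 + M22 + M33)z - det A, where Mii is the 2×2 principal minor of A obtained by deleting row i and column i.
tr A = (-1) + (-4) + 3 = -2; M11 = (-4)·3 - 18·0 = -12 - 0 = -12; M22 = (-1)·3 - (-4)·0 = -3 - 0 = -3; M33 = (-1)·(-4) - 0·(-3) = 4 - 0 = 4; sum of minors = -11.
det A = (-1)·((-4)·3 - 18·0) - 0·((-3)·3 - 18·0) + (-4)·((-3)·0 - (-4)·0) = (-1)·(-12) - 0·(-9) + (-4)·0 = 12.
So p(z) = det(zI - A) = z^3 + 2z^2 - 11z - 12.
Rational-root test: any integer root divides -12. Testing small divisors, z = -1 works: p(-1) = -1 + 2 + 11 + (-12) = 0, so (z + 1) is a factor.
Dividing, p(z) = (z + 1)(z^2 + z - 12).
Factor z^2 + z - 12: two numbers with sum -1 and product -12 are 3 and -4, so z^2 + z - 12 = (z - 3)(z + 4).
Hence p(z) = (z - 3) (z + 1) (z + 4), with roots -4, -1, 3.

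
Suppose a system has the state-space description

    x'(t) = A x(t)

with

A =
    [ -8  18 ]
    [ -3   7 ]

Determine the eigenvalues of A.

-2, 1

det(sI - A) = s^2 - (tr A)s + det A, with tr A = (-8) + 7 = -1 and det A = (-8)·7 - 18·(-3) = -56 - (-54) = -2.
So p(s) = det(sI - A) = s^2 + s - 2.
Factor s^2 + s - 2: two numbers with sum -1 and product -2 are 1 and -2, so s^2 + s - 2 = (s - 1)(s + 2).
Hence p(s) = (s - 1) (s + 2), with roots -2, 1.
At least one eigenvalue has non-negative real part, so the system is not asymptotically stable.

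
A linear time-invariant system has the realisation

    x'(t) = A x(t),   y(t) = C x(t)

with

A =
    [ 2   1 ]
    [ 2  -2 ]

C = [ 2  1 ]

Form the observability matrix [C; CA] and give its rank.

CA = [[6, 0]]
Observability matrix O = [C; CA] = [[2, 1], [6, 0]]
det(O) = 2·0 - 1·6 = 0 - 6 = -6 ≠ 0, so rank(O) = 2.
rank(O) = 2 = n, so the pair (A, C) is completely observable.

2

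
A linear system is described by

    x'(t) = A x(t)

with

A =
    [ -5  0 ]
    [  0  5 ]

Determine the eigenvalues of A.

-5, 5

det(sI - A) = s^2 - (tr A)s + det A, with tr A = (-5) + 5 = 0 and det A = (-5)·5 - 0·0 = -25 - 0 = -25.
So p(s) = det(sI - A) = s^2 - 25.
Factor s^2 - 25: two numbers with sum 0 and product -25 are 5 and -5, so s^2 - 25 = (s - 5)(s + 5).
Hence p(s) = (s - 5) (s + 5), with roots -5, 5.
At least one eigenvalue has non-negative real part, so the system is not asymptotically stable.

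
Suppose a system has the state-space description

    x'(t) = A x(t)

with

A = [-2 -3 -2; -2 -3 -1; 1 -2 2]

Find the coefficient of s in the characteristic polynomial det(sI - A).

Expand det(sI - A) for the 3×3 matrix.
p(s) = s^3 + 3s^2 - 10s + 7.
(Check: constant term = det(-A) = (-1)^3 det A = 7; coefficient of s^2 = -tr A = 3.)
The coefficient of s is -10.

-10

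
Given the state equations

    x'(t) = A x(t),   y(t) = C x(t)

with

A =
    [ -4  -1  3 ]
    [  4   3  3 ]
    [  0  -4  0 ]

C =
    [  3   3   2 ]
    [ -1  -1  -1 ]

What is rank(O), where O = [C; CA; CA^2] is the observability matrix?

3

CA = [[0, -2, 18], [0, 2, -6]]
CA^2 = [[-8, -78, -6], [8, 30, 6]]
Observability matrix O = [C; CA; CA^2] = [[3, 3, 2], [-1, -1, -1], [0, -2, 18], [0, 2, -6], [-8, -78, -6], [8, 30, 6]]
Take the 3×3 submatrix of O formed by rows 1, 2, 3: [[3, 3, 2], [-1, -1, -1], [0, -2, 18]]. Its determinant is 3·((-1)·18 - (-1)·(-2)) - 3·((-1)·18 - (-1)·0) + 2·((-1)·(-2) - (-1)·0) = 3·(-20) - 3·(-18) + 2·2 = -2 ≠ 0.
So rank(O) ≥ 3; since O has 3 columns, rank(O) = 3.
rank(O) = 3 = n, so the pair (A, C) is completely observable.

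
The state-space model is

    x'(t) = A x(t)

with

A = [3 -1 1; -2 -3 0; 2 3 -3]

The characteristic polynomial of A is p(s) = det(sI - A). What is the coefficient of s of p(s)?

-13

Expand det(sI - A) for the 3×3 matrix.
p(s) = s^3 + 3s^2 - 13s - 33.
(Check: constant term = det(-A) = (-1)^3 det A = -33; coefficient of s^2 = -tr A = 3.)
The coefficient of s is -13.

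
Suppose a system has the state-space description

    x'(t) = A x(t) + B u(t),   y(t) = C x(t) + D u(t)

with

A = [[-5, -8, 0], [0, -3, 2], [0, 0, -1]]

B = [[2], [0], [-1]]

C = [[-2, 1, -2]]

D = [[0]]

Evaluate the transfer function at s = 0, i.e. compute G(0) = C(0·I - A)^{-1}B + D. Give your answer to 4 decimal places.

-1.6000

G(0) = C(-A)^{-1}B + D = -C A^{-1} B + D.
det A = -15, so A^{-1} = (1/-15)·adj(A) = [[-1/5, 8/15, 16/15], [0, -1/3, -2/3], [0, 0, -1]]
A^{-1} B = [-22/15, 2/3, 1]^T
C A^{-1} B = 8/5
G(0) = D - C A^{-1} B = 0 - (8/5) = -8/5 ≈ -1.6000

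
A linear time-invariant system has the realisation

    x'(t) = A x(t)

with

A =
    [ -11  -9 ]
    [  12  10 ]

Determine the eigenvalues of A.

det(sI - A) = s^2 - (tr A)s + det A, with tr A = (-11) + 10 = -1 and det A = (-11)·10 - (-9)·12 = -110 - (-108) = -2.
So p(s) = det(sI - A) = s^2 + s - 2.
Factor s^2 + s - 2: two numbers with sum -1 and product -2 are 1 and -2, so s^2 + s - 2 = (s - 1)(s + 2).
Hence p(s) = (s - 1) (s + 2), with roots -2, 1.
At least one eigenvalue has non-negative real part, so the system is not asymptotically stable.

-2, 1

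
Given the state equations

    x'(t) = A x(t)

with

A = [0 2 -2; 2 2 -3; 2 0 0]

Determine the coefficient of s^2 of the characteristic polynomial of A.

-2

Expand det(sI - A) for the 3×3 matrix.
p(s) = s^3 - 2s^2 + 4.
(Check: constant term = det(-A) = (-1)^3 det A = 4; coefficient of s^2 = -tr A = -2.)
The coefficient of s^2 is -2.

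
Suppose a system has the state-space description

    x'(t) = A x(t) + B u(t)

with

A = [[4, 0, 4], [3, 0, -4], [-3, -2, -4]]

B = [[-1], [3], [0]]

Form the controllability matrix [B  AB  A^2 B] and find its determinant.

AB = [[-4], [-3], [-3]]
A^2B = [[-28], [0], [30]]
Controllability matrix C = [B  AB  A^2B] = [[-1, -4, -28], [3, -3, 0], [0, -3, 30]]
Expanding along the first row, det(C) = (-1)·((-3)·30 - 0·(-3)) - (-4)·(3·30 - 0·0) + (-28)·(3·(-3) - (-3)·0) = (-1)·(-90) - (-4)·90 + (-28)·(-9) = 702
Since det(C) ≠ 0, rank(C) = 3 and the system is completely controllable.

702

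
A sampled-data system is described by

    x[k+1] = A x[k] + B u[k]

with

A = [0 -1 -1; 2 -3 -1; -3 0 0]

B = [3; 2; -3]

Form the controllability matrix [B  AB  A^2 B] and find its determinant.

AB = [[1], [3], [-9]]
A^2B = [[6], [2], [-3]]
Controllability matrix C = [B  AB  A^2B] = [[3, 1, 6], [2, 3, 2], [-3, -9, -3]]
Expanding along the first row, det(C) = 3·(3·(-3) - 2·(-9)) - 1·(2·(-3) - 2·(-3)) + 6·(2·(-9) - 3·(-3)) = 3·9 - 1·0 + 6·(-9) = -27
Since det(C) ≠ 0, rank(C) = 3 and the system is completely controllable.

-27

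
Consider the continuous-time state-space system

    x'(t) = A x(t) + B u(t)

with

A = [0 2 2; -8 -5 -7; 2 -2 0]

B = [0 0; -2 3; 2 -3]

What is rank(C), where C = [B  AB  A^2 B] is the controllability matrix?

1

AB = [[0, 0], [-4, 6], [4, -6]]
A^2B = [[0, 0], [-8, 12], [8, -12]]
Controllability matrix C = [B  AB  A^2B] = [[0, 0, 0, 0, 0, 0], [-2, 3, -4, 6, -8, 12], [2, -3, 4, -6, 8, -12]]
Every column of C is a scalar multiple of column 1 = [0, -2, 2] (multipliers 1, -3/2, 2, -3, 4, -6), so the columns span a one-dimensional space.
C ≠ 0, hence rank(C) = 1.
rank(C) = 1 < n = 3, so the pair (A, B) is not completely controllable.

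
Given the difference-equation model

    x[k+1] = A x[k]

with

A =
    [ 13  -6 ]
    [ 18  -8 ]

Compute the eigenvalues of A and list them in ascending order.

1, 4

det(zI - A) = z^2 - (tr A)z + det A, with tr A = 13 + (-8) = 5 and det A = 13·(-8) - (-6)·18 = -104 - (-108) = 4.
So p(z) = det(zI - A) = z^2 - 5z + 4.
Factor z^2 - 5z + 4: two numbers with sum 5 and product 4 are 4 and 1, so z^2 - 5z + 4 = (z - 4)(z - 1).
Hence p(z) = (z - 4) (z - 1), with roots 1, 4.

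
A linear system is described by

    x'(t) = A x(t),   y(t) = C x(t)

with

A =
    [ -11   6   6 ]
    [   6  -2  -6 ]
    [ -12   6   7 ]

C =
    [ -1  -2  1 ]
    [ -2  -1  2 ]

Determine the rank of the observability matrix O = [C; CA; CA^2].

2

CA = [[-13, 4, 13], [-8, 2, 8]]
CA^2 = [[11, -8, -11], [4, -4, -4]]
Observability matrix O = [C; CA; CA^2] = [[-1, -2, 1], [-2, -1, 2], [-13, 4, 13], [-8, 2, 8], [11, -8, -11], [4, -4, -4]]
The columns c1, c2, c3 of O are linearly dependent: c1 + c3 = 0 (check each entry), so rank(O) ≤ 2.
The 2×2 minor from rows 1, 2, columns 1, 2 is (-1)·(-1) - (-2)·(-2) = 1 - 4 = -3 ≠ 0, so rank(O) = 2.
rank(O) = 2 < n = 3, so the pair (A, C) is not completely observable.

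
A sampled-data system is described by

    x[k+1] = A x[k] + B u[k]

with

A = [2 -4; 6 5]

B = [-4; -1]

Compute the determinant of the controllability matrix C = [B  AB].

112

AB = [[-4], [-29]]
Controllability matrix C = [B  AB] = [[-4, -4], [-1, -29]]
det(C) = (-4)·(-29) - (-4)·(-1) = 116 - 4 = 112
Since det(C) ≠ 0, rank(C) = 2 and the system is completely controllable.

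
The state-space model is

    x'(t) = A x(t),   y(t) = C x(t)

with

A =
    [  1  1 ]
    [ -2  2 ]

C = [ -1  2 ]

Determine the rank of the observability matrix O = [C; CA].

CA = [[-5, 3]]
Observability matrix O = [C; CA] = [[-1, 2], [-5, 3]]
det(O) = (-1)·3 - 2·(-5) = -3 - (-10) = 7 ≠ 0, so rank(O) = 2.
rank(O) = 2 = n, so the pair (A, C) is completely observable.

2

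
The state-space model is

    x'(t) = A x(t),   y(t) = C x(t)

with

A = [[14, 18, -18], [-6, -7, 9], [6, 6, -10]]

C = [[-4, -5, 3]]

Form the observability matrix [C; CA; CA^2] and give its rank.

2

CA = [[-8, -19, -3]]
CA^2 = [[-16, -29, 3]]
Observability matrix O = [C; CA; CA^2] = [[-4, -5, 3], [-8, -19, -3], [-16, -29, 3]]
The columns c1, c2, c3 of O are linearly dependent: 2·c1 - c2 + c3 = 0 (check each entry), so rank(O) ≤ 2.
The 2×2 minor from rows 1, 2, columns 1, 2 is (-4)·(-19) - (-5)·(-8) = 76 - 40 = 36 ≠ 0, so rank(O) = 2.
rank(O) = 2 < n = 3, so the pair (A, C) is not completely observable.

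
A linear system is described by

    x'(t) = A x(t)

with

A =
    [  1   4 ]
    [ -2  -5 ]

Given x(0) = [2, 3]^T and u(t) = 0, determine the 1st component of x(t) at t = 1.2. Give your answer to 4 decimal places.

det(sI - A) = s^2 - (tr A)s + det A, with tr A = 1 + (-5) = -4 and det A = 1·(-5) - 4·(-2) = -5 - (-8) = 3.
So p(s) = det(sI - A) = s^2 + 4s + 3.
Factor s^2 + 4s + 3: two numbers with sum -4 and product 3 are -1 and -3, so s^2 + 4s + 3 = (s + 1)(s + 3).
Hence p(s) = (s + 1) (s + 3), with roots -3, -1.
The eigenvalues -3, -1 are distinct and real, so A is diagonalisable and x(t) = e^{At} x(0) = V diag(e^{λ_i t}) V^{-1} x(0), where the columns of V are the eigenvectors.
λ = -3: A - (-3)I = [[4, 4], [-2, -2]]. Row 1 gives 4·v1 + 4·v2 = 0, so take v_1 = [1, -1]^T.
λ = -1: A - (-1)I = [[2, 4], [-2, -4]]. Row 1 gives 2·v1 + 4·v2 = 0, so take v_2 = [-2, 1]^T.
V = [v_1 v_2] = [[1, -2], [-1, 1]] has det V = -1, so V^{-1} = adj(V)/det V = [[-1, -2], [-1, -1]].
Modal coordinates z(0) = V^{-1} x(0): (-1)·2 + (-2)·3 = -8; (-1)·2 + (-1)·3 = -5; so z(0) = [-8, -5]^T.
x_1(t) = Σ_i (v_i)_1 · z_i(0) · e^{λ_i t} (row 1 of V times the modal terms).
x_1(1.2) = 1·(-8)·e^{-3·1.2} + (-2)·(-5)·e^{-1·1.2} = (-8)·0.02732372 + 10·0.30119421 = 2.7934.

2.7934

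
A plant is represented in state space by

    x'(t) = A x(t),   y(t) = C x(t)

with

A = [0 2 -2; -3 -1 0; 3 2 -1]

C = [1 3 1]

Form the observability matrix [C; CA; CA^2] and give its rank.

CA = [[-6, 1, -3]]
CA^2 = [[-12, -19, 15]]
Observability matrix O = [C; CA; CA^2] = [[1, 3, 1], [-6, 1, -3], [-12, -19, 15]]
det(O) = 1·(1·15 - (-3)·(-19)) - 3·((-6)·15 - (-3)·(-12)) + 1·((-6)·(-19) - 1·(-12)) = 1·(-42) - 3·(-126) + 1·126 = 462 ≠ 0, so rank(O) = 3.
rank(O) = 3 = n, so the pair (A, C) is completely observable.

3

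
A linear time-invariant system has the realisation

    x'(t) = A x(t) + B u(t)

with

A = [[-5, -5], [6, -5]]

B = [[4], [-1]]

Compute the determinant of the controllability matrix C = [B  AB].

AB = [[-15], [29]]
Controllability matrix C = [B  AB] = [[4, -15], [-1, 29]]
det(C) = 4·29 - (-15)·(-1) = 116 - 15 = 101
Since det(C) ≠ 0, rank(C) = 2 and the system is completely controllable.

101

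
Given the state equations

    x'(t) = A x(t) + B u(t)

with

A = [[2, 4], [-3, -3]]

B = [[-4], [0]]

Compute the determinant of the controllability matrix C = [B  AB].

-48

AB = [[-8], [12]]
Controllability matrix C = [B  AB] = [[-4, -8], [0, 12]]
det(C) = (-4)·12 - (-8)·0 = -48 - 0 = -48
Since det(C) ≠ 0, rank(C) = 2 and the system is completely controllable.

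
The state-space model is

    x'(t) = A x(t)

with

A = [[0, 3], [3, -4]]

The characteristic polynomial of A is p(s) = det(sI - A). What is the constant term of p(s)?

-9

For a 2×2 matrix, det(sI - A) = s^2 - (tr A)s + det A.
tr A = -4, det A = -9.
So p(s) = s^2 + 4s - 9.
The constant term is -9.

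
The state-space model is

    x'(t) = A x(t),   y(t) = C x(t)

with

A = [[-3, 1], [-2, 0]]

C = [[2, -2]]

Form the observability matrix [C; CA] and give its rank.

CA = [[-2, 2]]
Observability matrix O = [C; CA] = [[2, -2], [-2, 2]]
Every row of O is a scalar multiple of row 1 = [2, -2] (multipliers 1, -1), so the rows span a one-dimensional space.
O ≠ 0, hence rank(O) = 1.
rank(O) = 1 < n = 2, so the pair (A, C) is not completely observable.

1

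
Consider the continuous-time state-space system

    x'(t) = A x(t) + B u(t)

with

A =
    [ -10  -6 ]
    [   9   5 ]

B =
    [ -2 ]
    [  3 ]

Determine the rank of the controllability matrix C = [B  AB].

AB = [[2], [-3]]
Controllability matrix C = [B  AB] = [[-2, 2], [3, -3]]
Every column of C is a scalar multiple of column 1 = [-2, 3] (multipliers 1, -1), so the columns span a one-dimensional space.
C ≠ 0, hence rank(C) = 1.
rank(C) = 1 < n = 2, so the pair (A, B) is not completely controllable.

1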